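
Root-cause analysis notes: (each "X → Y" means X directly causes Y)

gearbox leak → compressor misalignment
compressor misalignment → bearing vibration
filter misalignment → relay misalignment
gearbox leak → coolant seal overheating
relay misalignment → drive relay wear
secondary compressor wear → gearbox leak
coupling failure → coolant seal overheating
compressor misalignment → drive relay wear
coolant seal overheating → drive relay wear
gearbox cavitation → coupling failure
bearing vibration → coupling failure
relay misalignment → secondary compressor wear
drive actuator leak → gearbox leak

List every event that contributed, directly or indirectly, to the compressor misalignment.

Immediate cause of the compressor misalignment: the gearbox leak.
Further upstream: the drive actuator leak, the filter misalignment, the relay misalignment, the secondary compressor wear.

the drive actuator leak, the filter misalignment, the gearbox leak, the relay misalignment, the secondary compressor wear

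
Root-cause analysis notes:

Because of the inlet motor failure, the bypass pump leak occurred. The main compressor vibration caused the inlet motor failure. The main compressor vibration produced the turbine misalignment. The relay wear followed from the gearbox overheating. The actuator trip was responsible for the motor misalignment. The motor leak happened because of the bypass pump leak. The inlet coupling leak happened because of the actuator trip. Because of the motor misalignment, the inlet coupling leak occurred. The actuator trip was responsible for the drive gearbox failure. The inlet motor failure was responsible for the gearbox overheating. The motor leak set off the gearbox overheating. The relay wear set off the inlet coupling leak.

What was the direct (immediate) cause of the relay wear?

Upstream contributors include the main compressor vibration, the inlet motor failure, the bypass pump leak, the motor leak, but only the gearbox overheating feeds directly into the relay wear.

the gearbox overheating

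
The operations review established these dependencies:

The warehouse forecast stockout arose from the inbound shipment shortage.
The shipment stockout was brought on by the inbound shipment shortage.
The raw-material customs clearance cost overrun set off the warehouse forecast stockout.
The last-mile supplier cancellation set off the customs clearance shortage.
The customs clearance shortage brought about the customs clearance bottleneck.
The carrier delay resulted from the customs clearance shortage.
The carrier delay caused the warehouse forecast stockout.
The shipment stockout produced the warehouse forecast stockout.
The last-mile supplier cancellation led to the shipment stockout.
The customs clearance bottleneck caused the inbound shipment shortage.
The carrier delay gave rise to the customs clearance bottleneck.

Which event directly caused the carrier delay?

Upstream contributors include the last-mile supplier cancellation, but only the customs clearance shortage feeds directly into the carrier delay.

the customs clearance shortage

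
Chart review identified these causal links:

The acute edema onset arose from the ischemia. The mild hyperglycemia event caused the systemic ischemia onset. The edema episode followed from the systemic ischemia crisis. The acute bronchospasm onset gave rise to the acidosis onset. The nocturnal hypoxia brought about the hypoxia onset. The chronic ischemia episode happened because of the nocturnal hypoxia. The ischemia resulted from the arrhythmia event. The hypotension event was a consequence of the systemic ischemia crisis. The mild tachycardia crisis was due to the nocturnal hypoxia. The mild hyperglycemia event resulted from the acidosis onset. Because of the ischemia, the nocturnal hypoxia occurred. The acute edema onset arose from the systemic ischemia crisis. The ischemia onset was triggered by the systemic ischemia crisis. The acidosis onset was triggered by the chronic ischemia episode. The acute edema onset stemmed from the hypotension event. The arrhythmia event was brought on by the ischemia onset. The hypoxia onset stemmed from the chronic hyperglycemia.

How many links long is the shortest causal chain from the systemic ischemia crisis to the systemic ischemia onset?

Shortest chain: the systemic ischemia crisis → the ischemia onset → the arrhythmia event → the ischemia → the nocturnal hypoxia → the chronic ischemia episode → the acidosis onset → the mild hyperglycemia event → the systemic ischemia onset.

8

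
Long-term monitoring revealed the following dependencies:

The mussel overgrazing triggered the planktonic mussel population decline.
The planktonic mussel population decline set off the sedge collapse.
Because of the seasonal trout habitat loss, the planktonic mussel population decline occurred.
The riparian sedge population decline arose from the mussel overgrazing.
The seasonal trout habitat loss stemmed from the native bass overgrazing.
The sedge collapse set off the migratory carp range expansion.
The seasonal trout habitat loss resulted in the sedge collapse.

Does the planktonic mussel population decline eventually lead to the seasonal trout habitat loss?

The planktonic mussel population decline leads to the sedge collapse, the migratory carp range expansion; the seasonal trout habitat loss is not among them.

No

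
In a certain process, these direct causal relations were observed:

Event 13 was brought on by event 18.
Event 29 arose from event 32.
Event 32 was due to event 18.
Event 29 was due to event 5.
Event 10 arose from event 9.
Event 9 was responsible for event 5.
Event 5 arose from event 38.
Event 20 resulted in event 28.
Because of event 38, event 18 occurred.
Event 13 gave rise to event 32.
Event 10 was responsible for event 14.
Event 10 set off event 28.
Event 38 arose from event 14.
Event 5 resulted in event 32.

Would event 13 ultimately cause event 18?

No

Event 13 leads to event 32, event 29; event 18 is not among them.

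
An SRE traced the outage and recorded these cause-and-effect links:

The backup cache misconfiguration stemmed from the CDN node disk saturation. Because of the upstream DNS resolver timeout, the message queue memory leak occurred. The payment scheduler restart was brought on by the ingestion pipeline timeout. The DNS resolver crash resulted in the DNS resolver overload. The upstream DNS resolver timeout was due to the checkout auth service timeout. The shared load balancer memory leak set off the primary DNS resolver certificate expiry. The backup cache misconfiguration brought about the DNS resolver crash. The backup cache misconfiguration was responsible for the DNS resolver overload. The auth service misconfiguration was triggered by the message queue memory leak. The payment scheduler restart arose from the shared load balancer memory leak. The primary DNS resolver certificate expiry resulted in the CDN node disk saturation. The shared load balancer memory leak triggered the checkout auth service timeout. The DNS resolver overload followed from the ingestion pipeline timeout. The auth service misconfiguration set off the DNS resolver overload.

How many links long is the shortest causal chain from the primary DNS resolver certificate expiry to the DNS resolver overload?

3

Shortest chain: the primary DNS resolver certificate expiry → the CDN node disk saturation → the backup cache misconfiguration → the DNS resolver overload.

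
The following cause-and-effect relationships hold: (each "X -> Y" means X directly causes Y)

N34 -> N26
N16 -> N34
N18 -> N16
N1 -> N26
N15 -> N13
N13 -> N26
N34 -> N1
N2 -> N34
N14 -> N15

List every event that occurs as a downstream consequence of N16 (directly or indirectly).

N1, N26, N34

Direct effects: N34.
2 steps out: N1, N26.
Not reachable from it: N14, N15, N2, N18, N13.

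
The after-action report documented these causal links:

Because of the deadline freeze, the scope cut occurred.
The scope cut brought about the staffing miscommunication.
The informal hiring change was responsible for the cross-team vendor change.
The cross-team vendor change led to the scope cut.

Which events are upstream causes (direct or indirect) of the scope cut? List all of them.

Immediate causes of the scope cut: the cross-team vendor change, the deadline freeze.
Further upstream: the informal hiring change.

the cross-team vendor change, the deadline freeze, the informal hiring change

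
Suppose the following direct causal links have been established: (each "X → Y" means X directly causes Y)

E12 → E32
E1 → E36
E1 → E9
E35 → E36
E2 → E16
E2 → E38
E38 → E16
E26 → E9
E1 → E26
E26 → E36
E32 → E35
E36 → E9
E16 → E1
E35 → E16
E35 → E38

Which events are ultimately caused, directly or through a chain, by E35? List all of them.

Direct effects: E38, E16, E36.
2 steps out: E1, E9.
3 steps out: E26.
Not reachable from it: E12, E32, E2.

E1, E16, E26, E36, E38, E9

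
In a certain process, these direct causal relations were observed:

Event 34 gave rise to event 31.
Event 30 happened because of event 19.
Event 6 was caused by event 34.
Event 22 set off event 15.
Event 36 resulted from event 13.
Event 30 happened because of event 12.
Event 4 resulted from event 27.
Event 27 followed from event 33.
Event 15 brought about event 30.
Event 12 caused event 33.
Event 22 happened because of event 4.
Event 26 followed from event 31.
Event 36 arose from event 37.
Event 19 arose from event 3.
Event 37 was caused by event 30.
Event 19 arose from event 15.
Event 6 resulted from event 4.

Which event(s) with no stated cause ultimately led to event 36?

event 12, event 13, event 3

Tracing upstream from event 36: event 36 ← event 37 ← event 30 ← event 12.
A separate upstream branch: event 36 ← event 37 ← event 30 ← event 19 ← event 3.
A separate upstream branch: event 36 ← event 13.
Each of those chain origins has no stated cause.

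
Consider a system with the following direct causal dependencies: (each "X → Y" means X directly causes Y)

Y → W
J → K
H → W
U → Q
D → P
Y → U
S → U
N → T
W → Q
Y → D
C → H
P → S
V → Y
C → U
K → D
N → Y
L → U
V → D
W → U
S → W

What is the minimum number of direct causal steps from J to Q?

Shortest chain: J → K → D → P → S → W → Q.

6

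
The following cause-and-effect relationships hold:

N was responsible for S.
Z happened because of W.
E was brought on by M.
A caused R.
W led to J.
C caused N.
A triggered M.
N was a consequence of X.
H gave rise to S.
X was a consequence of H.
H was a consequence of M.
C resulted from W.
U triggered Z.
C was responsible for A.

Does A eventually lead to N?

There is a causal chain: A → M → H → X → N.

Yes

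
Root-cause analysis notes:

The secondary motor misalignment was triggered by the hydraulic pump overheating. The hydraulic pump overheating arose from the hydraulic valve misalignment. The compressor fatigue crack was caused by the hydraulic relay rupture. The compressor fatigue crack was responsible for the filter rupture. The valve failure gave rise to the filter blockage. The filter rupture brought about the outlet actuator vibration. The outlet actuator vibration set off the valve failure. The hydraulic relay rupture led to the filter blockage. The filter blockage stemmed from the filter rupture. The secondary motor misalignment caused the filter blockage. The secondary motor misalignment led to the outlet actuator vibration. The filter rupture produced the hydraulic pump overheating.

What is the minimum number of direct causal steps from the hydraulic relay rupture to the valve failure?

4

Shortest chain: the hydraulic relay rupture → the compressor fatigue crack → the filter rupture → the outlet actuator vibration → the valve failure.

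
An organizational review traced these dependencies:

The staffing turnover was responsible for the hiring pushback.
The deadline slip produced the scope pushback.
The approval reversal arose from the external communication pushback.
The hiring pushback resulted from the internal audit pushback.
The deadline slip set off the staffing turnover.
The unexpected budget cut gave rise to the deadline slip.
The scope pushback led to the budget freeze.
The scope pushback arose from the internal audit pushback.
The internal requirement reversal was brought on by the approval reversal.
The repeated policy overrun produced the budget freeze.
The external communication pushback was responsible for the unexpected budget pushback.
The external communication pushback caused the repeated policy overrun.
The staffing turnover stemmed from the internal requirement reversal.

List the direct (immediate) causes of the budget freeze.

Upstream contributors include the external communication pushback, the unexpected budget cut, the deadline slip, the internal audit pushback, but only the repeated policy overrun, the scope pushback feed directly into the budget freeze.

the repeated policy overrun, the scope pushback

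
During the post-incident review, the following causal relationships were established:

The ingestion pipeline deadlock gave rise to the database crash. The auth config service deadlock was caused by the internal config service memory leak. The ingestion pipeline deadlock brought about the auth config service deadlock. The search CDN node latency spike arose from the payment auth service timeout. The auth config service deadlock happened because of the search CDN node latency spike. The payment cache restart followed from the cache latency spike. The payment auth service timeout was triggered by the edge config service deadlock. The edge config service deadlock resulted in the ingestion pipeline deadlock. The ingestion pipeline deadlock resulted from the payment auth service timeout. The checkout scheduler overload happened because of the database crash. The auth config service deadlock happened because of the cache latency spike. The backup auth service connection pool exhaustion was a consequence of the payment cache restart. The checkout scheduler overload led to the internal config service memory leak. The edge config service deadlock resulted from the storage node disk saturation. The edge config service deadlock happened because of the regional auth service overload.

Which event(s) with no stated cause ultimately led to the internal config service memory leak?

the regional auth service overload, the storage node disk saturation

Tracing upstream from the internal config service memory leak: the internal config service memory leak ← the checkout scheduler overload ← the database crash ← the ingestion pipeline deadlock ← the edge config service deadlock ← the storage node disk saturation.
A separate upstream branch: the internal config service memory leak ← the checkout scheduler overload ← the database crash ← the ingestion pipeline deadlock ← the edge config service deadlock ← the regional auth service overload.
Each of those chain origins has no stated cause.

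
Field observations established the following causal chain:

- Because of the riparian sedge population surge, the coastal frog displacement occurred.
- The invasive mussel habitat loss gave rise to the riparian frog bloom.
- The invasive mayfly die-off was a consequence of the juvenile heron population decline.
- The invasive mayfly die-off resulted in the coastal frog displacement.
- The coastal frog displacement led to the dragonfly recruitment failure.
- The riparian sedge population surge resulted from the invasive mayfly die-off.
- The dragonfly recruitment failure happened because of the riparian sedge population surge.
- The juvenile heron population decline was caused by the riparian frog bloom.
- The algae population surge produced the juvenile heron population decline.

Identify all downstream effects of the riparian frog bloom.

Direct effects: the juvenile heron population decline.
2 steps out: the invasive mayfly die-off.
3 steps out: the riparian sedge population surge, the coastal frog displacement.
4 steps out: the dragonfly recruitment failure.
Not reachable from it: the invasive mussel habitat loss, the algae population surge.

the coastal frog displacement, the dragonfly recruitment failure, the invasive mayfly die-off, the juvenile heron population decline, the riparian sedge population surge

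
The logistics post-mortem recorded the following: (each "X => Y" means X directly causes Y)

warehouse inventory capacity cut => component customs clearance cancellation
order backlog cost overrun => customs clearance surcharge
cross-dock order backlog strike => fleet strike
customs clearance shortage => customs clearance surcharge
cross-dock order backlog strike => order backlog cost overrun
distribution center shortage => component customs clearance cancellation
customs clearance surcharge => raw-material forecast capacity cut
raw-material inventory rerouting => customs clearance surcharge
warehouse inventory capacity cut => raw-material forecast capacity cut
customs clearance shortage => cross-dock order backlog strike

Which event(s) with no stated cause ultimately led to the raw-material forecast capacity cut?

the customs clearance shortage, the raw-material inventory rerouting, the warehouse inventory capacity cut

Tracing upstream from the raw-material forecast capacity cut: the raw-material forecast capacity cut ← the customs clearance surcharge ← the customs clearance shortage.
A separate upstream branch: the raw-material forecast capacity cut ← the warehouse inventory capacity cut.
A separate upstream branch: the raw-material forecast capacity cut ← the customs clearance surcharge ← the raw-material inventory rerouting.
Each of those chain origins has no stated cause.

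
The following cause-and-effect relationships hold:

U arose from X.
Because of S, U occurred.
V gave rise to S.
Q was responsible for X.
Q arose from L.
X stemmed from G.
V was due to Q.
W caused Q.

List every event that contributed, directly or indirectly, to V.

Immediate cause of V: Q.
Further upstream: L, W.

L, Q, W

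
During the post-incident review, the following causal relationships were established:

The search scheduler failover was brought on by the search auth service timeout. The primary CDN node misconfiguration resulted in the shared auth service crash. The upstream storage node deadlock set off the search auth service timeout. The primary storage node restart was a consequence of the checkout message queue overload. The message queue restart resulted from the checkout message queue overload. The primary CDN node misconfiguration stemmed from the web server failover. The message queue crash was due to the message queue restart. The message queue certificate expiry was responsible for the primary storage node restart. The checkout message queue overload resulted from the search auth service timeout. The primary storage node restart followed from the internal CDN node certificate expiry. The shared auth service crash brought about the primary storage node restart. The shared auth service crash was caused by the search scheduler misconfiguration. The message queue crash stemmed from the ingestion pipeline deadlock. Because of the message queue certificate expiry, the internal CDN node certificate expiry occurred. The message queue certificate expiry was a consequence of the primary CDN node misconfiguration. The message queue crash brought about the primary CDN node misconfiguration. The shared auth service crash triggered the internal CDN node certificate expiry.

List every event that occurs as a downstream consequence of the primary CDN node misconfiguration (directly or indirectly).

the internal CDN node certificate expiry, the message queue certificate expiry, the primary storage node restart, the shared auth service crash

Direct effects: the message queue certificate expiry, the shared auth service crash.
2 steps out: the internal CDN node certificate expiry, the primary storage node restart.
Not reachable from it: the upstream storage node deadlock, the search auth service timeout, the search scheduler failover, the ingestion pipeline deadlock, the checkout message queue overload, the message queue restart, the search scheduler misconfiguration, the web server failover, the message queue crash.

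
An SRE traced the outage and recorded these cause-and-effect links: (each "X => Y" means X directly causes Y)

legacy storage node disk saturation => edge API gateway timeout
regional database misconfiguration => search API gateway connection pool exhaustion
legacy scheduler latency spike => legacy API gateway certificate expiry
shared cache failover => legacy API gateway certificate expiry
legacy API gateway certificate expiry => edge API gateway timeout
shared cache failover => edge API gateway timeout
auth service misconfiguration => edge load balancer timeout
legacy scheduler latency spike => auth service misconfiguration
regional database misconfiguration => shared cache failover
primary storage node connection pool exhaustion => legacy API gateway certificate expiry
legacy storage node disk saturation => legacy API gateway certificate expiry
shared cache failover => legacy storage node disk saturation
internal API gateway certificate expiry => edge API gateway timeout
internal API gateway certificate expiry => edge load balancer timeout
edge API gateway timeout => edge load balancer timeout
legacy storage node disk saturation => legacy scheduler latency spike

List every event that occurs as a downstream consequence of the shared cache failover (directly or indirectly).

Direct effects: the legacy storage node disk saturation, the legacy API gateway certificate expiry, the edge API gateway timeout.
2 steps out: the legacy scheduler latency spike, the edge load balancer timeout.
3 steps out: the auth service misconfiguration.
Not reachable from it: the regional database misconfiguration, the search API gateway connection pool exhaustion, the primary storage node connection pool exhaustion, the internal API gateway certificate expiry.

the auth service misconfiguration, the edge API gateway timeout, the edge load balancer timeout, the legacy API gateway certificate expiry, the legacy scheduler latency spike, the legacy storage node disk saturation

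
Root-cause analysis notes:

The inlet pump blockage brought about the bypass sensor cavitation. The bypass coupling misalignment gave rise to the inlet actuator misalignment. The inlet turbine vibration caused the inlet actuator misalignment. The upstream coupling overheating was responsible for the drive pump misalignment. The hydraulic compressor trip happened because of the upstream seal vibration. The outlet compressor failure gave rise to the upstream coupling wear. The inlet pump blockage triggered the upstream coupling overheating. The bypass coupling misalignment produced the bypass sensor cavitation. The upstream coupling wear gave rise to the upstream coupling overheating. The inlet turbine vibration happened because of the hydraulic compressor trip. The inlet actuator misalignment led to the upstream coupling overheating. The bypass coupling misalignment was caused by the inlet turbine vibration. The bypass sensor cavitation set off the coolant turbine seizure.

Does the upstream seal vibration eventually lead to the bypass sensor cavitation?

Yes

There is a causal chain: the upstream seal vibration → the hydraulic compressor trip → the inlet turbine vibration → the bypass coupling misalignment → the bypass sensor cavitation.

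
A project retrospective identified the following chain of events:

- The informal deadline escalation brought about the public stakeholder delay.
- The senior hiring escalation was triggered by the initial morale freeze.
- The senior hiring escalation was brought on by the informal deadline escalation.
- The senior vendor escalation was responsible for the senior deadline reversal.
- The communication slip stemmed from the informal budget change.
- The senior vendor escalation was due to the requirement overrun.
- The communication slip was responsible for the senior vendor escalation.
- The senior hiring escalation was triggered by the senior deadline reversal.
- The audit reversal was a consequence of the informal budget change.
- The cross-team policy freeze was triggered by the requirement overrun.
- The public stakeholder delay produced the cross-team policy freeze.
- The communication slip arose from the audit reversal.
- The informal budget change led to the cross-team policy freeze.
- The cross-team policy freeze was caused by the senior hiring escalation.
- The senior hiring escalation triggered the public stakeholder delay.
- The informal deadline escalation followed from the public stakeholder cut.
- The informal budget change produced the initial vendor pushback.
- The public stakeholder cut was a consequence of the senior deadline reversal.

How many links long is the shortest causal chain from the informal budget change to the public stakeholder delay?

Shortest chain: the informal budget change → the communication slip → the senior vendor escalation → the senior deadline reversal → the senior hiring escalation → the public stakeholder delay.

5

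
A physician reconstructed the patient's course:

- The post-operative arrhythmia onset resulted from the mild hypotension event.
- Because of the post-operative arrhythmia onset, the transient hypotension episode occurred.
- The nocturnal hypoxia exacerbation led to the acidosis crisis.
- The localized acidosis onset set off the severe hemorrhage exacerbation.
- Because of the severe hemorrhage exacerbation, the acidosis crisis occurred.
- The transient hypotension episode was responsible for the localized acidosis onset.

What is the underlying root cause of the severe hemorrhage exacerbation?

the mild hypotension event

Tracing upstream from the severe hemorrhage exacerbation: the severe hemorrhage exacerbation ← the localized acidosis onset ← the transient hypotension episode ← the post-operative arrhythmia onset ← the mild hypotension event.
The mild hypotension event has no stated cause, so it is the root.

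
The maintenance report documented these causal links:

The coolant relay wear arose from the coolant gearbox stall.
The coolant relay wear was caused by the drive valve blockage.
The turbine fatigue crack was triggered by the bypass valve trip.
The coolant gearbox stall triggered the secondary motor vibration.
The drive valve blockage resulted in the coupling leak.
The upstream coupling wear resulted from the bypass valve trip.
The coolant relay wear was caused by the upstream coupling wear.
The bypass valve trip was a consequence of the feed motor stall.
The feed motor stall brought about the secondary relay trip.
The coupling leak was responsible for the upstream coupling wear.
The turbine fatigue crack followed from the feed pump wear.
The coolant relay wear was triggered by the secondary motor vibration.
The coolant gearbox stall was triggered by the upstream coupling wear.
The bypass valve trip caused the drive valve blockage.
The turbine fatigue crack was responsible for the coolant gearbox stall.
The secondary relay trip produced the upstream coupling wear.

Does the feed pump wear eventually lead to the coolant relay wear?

There is a causal chain: the feed pump wear → the turbine fatigue crack → the coolant gearbox stall → the coolant relay wear.

Yes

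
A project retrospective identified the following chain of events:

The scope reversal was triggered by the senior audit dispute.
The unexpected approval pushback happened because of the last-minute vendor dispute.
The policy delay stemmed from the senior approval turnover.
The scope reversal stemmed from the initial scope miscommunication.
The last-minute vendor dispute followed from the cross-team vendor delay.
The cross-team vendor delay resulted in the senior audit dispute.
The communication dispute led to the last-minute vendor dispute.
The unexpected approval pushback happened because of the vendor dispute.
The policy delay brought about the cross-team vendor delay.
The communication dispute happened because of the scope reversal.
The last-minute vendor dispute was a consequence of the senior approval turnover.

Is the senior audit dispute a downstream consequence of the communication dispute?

No

The communication dispute leads to the last-minute vendor dispute, the unexpected approval pushback; the senior audit dispute is not among them.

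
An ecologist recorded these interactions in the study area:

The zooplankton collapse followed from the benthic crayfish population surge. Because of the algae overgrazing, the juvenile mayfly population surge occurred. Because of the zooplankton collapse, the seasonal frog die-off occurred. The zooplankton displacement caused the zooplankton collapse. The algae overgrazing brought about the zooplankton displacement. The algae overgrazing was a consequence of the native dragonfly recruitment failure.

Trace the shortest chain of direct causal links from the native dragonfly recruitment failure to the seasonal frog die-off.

the native dragonfly recruitment failure → the algae overgrazing → the zooplankton displacement → the zooplankton collapse → the seasonal frog die-off

the native dragonfly recruitment failure → the algae overgrazing
the algae overgrazing → the zooplankton displacement
the zooplankton displacement → the zooplankton collapse
the zooplankton collapse → the seasonal frog die-off
Length: 4 steps.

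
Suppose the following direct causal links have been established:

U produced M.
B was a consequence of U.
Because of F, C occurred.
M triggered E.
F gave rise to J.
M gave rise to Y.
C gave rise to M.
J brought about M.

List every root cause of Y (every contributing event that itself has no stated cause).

Tracing upstream from Y: Y ← M ← J ← F.
A separate upstream branch: Y ← M ← U.
Each of those chain origins has no stated cause.

F, U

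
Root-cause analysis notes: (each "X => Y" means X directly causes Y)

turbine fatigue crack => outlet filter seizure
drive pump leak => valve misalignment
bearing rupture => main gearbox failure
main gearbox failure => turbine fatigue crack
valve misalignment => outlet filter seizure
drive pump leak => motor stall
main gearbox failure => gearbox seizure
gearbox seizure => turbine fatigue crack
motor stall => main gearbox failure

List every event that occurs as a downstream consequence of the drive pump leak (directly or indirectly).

Direct effects: the motor stall, the valve misalignment.
2 steps out: the main gearbox failure, the outlet filter seizure.
3 steps out: the gearbox seizure, the turbine fatigue crack.
Not reachable from it: the bearing rupture.

the gearbox seizure, the main gearbox failure, the motor stall, the outlet filter seizure, the turbine fatigue crack, the valve misalignment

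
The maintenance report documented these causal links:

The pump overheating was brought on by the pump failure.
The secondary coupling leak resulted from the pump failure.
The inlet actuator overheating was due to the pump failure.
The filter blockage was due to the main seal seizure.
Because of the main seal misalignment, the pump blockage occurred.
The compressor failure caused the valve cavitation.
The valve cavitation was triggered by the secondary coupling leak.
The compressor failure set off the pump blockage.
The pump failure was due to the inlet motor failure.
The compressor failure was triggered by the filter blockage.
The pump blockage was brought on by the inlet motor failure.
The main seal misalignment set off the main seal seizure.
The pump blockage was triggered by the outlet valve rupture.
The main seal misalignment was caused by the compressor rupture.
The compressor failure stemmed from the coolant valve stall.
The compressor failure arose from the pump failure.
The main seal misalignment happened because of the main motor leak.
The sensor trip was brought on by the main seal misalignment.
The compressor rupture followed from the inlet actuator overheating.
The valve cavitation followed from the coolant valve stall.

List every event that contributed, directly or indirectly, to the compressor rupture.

Immediate cause of the compressor rupture: the inlet actuator overheating.
Further upstream: the inlet motor failure, the pump failure.

the inlet actuator overheating, the inlet motor failure, the pump failure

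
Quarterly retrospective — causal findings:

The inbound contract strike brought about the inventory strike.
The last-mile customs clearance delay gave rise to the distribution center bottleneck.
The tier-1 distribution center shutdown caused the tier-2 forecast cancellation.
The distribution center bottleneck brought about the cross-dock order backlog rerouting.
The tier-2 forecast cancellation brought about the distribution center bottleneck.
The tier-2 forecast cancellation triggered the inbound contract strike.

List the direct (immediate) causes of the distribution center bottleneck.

the last-mile customs clearance delay, the tier-2 forecast cancellation

Upstream contributors include the tier-1 distribution center shutdown, but only the last-mile customs clearance delay, the tier-2 forecast cancellation feed directly into the distribution center bottleneck.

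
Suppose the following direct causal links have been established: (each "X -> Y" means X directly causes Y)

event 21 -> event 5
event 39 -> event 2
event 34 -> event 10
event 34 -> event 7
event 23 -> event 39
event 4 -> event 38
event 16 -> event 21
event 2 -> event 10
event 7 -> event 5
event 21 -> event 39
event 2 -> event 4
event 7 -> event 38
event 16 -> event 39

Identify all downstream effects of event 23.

event 10, event 2, event 38, event 39, event 4

Direct effects: event 39.
2 steps out: event 2.
3 steps out: event 4, event 10.
4 steps out: event 38.
Not reachable from it: event 16, event 21, event 34, event 7, event 5.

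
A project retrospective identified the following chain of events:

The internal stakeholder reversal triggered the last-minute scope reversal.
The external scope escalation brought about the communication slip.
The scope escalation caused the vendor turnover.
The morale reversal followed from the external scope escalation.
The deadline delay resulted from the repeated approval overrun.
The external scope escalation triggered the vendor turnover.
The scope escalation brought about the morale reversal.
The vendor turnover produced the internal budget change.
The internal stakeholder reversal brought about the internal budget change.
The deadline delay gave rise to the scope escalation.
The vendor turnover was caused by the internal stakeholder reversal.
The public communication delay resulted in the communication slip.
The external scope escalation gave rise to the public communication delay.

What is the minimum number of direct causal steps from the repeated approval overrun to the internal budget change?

4

Shortest chain: the repeated approval overrun → the deadline delay → the scope escalation → the vendor turnover → the internal budget change.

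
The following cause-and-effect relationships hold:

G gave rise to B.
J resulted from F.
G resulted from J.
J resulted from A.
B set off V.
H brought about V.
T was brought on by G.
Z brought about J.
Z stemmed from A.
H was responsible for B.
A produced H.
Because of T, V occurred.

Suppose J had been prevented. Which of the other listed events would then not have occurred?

G, T

Downstream of J: G, B, T, V.
Of those, still caused via another path: B, V.
The remainder have no surviving cause.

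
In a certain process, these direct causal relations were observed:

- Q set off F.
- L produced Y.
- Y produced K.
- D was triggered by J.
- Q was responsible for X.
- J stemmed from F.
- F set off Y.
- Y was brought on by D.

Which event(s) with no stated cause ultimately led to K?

Tracing upstream from K: K ← Y ← F ← Q.
A separate upstream branch: K ← Y ← L.
Each of those chain origins has no stated cause.

L, Q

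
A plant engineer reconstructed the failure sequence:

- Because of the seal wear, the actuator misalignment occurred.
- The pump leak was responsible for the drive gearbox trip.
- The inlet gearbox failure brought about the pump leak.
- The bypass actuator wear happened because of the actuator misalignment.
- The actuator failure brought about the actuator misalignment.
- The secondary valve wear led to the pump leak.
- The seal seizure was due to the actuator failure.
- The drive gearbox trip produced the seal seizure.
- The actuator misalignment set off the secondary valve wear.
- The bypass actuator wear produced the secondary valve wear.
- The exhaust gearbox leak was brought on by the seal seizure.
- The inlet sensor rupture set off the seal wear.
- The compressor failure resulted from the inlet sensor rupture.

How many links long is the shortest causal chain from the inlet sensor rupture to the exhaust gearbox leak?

Shortest chain: the inlet sensor rupture → the seal wear → the actuator misalignment → the secondary valve wear → the pump leak → the drive gearbox trip → the seal seizure → the exhaust gearbox leak.

7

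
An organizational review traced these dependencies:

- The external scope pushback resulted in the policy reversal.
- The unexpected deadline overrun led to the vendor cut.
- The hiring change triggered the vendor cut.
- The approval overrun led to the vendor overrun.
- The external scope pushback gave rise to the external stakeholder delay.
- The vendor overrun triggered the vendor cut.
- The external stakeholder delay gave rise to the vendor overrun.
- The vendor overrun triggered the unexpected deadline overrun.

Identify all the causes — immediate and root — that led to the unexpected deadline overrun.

Immediate cause of the unexpected deadline overrun: the vendor overrun.
Further upstream: the approval overrun, the external scope pushback, the external stakeholder delay.

the approval overrun, the external scope pushback, the external stakeholder delay, the vendor overrun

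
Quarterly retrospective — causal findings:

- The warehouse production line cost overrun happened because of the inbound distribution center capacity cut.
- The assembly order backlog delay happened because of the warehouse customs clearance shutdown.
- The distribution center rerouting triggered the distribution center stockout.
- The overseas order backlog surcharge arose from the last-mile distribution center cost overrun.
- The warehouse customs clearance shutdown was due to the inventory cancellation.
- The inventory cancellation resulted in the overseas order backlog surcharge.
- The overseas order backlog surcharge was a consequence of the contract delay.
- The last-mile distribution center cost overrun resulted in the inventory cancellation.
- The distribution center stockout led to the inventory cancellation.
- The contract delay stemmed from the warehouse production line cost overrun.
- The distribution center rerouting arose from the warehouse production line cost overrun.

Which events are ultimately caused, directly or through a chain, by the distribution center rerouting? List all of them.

the assembly order backlog delay, the distribution center stockout, the inventory cancellation, the overseas order backlog surcharge, the warehouse customs clearance shutdown

Direct effects: the distribution center stockout.
2 steps out: the inventory cancellation.
3 steps out: the warehouse customs clearance shutdown, the overseas order backlog surcharge.
4 steps out: the assembly order backlog delay.
Not reachable from it: the inbound distribution center capacity cut, the warehouse production line cost overrun, the last-mile distribution center cost overrun, the contract delay.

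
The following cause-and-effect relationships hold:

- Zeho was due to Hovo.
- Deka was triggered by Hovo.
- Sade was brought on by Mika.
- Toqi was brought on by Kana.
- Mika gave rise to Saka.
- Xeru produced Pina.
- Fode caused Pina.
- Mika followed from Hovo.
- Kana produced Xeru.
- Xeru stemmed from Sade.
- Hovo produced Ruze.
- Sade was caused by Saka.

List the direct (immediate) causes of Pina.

Upstream contributors include Hovo, Mika, Saka, Sade, Kana, but only Fode, Xeru feed directly into Pina.

Fode, Xeru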